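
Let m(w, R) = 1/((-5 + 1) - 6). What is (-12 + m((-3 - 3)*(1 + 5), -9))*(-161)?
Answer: 19481/10 ≈ 1948.1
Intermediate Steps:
m(w, R) = -⅒ (m(w, R) = 1/(-4 - 6) = 1/(-10) = -⅒)
(-12 + m((-3 - 3)*(1 + 5), -9))*(-161) = (-12 - ⅒)*(-161) = -121/10*(-161) = 19481/10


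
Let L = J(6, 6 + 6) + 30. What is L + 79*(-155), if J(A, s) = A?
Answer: -12209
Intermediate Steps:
L = 36 (L = 6 + 30 = 36)
L + 79*(-155) = 36 + 79*(-155) = 36 - 12245 = -12209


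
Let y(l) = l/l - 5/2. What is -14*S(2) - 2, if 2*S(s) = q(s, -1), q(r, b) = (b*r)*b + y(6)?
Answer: -11/2 ≈ -5.5000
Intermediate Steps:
y(l) = -3/2 (y(l) = 1 - 5*½ = 1 - 5/2 = -3/2)
q(r, b) = -3/2 + r*b² (q(r, b) = (b*r)*b - 3/2 = r*b² - 3/2 = -3/2 + r*b²)
S(s) = -¾ + s/2 (S(s) = (-3/2 + s*(-1)²)/2 = (-3/2 + s*1)/2 = (-3/2 + s)/2 = -¾ + s/2)
-14*S(2) - 2 = -14*(-¾ + (½)*2) - 2 = -14*(-¾ + 1) - 2 = -14*¼ - 2 = -7/2 - 2 = -11/2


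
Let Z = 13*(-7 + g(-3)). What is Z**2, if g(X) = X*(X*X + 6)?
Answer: 456976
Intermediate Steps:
g(X) = X*(6 + X**2) (g(X) = X*(X**2 + 6) = X*(6 + X**2))
Z = -676 (Z = 13*(-7 - 3*(6 + (-3)**2)) = 13*(-7 - 3*(6 + 9)) = 13*(-7 - 3*15) = 13*(-7 - 45) = 13*(-52) = -676)
Z**2 = (-676)**2 = 456976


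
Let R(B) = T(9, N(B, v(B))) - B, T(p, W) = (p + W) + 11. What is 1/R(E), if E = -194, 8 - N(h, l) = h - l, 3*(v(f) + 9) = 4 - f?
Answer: 1/473 ≈ 0.0021142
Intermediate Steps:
v(f) = -23/3 - f/3 (v(f) = -9 + (4 - f)/3 = -9 + (4/3 - f/3) = -23/3 - f/3)
N(h, l) = 8 + l - h (N(h, l) = 8 - (h - l) = 8 + (l - h) = 8 + l - h)
T(p, W) = 11 + W + p (T(p, W) = (W + p) + 11 = 11 + W + p)
R(B) = 61/3 - 7*B/3 (R(B) = (11 + (8 + (-23/3 - B/3) - B) + 9) - B = (11 + (1/3 - 4*B/3) + 9) - B = (61/3 - 4*B/3) - B = 61/3 - 7*B/3)
1/R(E) = 1/(61/3 - 7/3*(-194)) = 1/(61/3 + 1358/3) = 1/473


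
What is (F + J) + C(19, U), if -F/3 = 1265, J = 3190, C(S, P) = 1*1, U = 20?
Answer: -604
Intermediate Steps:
C(S, P) = 1
F = -3795 (F = -3*1265 = -3795)
(F + J) + C(19, U) = (-3795 + 3190) + 1 = -605 + 1 = -604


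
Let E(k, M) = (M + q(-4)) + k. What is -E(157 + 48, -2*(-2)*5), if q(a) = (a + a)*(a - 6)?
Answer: -305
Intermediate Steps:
q(a) = 2*a*(-6 + a) (q(a) = (2*a)*(-6 + a) = 2*a*(-6 + a))
E(k, M) = 80 + M + k (E(k, M) = (M + 2*(-4)*(-6 - 4)) + k = (M + 2*(-4)*(-10)) + k = (M + 80) + k = (80 + M) + k = 80 + M + k)
-E(157 + 48, -2*(-2)*5) = -(80 - 2*(-2)*5 + (157 + 48)) = -(80 + 4*5 + 205) = -(80 + 20 + 205) = -1*305 = -305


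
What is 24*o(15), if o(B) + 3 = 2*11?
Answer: 456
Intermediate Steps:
o(B) = 19 (o(B) = -3 + 2*11 = -3 + 22 = 19)
24*o(15) = 24*19 = 456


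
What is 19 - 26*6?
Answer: -137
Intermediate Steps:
19 - 26*6 = 19 - 156 = -137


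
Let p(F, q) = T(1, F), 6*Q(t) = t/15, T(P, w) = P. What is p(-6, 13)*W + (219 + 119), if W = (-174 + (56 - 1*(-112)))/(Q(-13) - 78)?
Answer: 2377694/7033 ≈ 338.08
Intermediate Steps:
Q(t) = t/90 (Q(t) = (t/15)/6 = t/90)
p(F, q) = 1
W = 540/7033 (W = (-174 + (56 - 1*(-112)))/((1/90)*(-13) - 78) = (-174 + (56 + 112))/(-13/90 - 78) = (-174 + 168)/(-7033/90) = -6*(-90/7033) = 540/7033 ≈ 0.076781)
p(-6, 13)*W + (219 + 119) = 1*(540/7033) + (219 + 119) = 540/7033 + 338 = 2377694/7033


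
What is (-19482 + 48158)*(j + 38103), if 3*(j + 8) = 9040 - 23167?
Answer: 957376936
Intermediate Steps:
j = -4717 (j = -8 + (9040 - 23167)/3 = -8 + (⅓)*(-14127) = -8 - 4709 = -4717)
(-19482 + 48158)*(j + 38103) = (-19482 + 48158)*(-4717 + 38103) = 28676*33386 = 957376936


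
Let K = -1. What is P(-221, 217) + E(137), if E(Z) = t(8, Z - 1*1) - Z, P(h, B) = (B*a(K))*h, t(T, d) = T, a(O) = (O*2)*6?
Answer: 575355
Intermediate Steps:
a(O) = 12*O (a(O) = (2*O)*6 = 12*O)
P(h, B) = -12*B*h (P(h, B) = (B*(12*(-1)))*h = (B*(-12))*h = (-12*B)*h = -12*B*h)
E(Z) = 8 - Z
P(-221, 217) + E(137) = -12*217*(-221) + (8 - 1*137) = 575484 + (8 - 137) = 575484 - 129 = 575355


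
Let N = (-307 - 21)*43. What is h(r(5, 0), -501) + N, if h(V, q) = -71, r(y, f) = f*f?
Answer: -14175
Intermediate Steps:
r(y, f) = f²
N = -14104 (N = -328*43 = -14104)
h(r(5, 0), -501) + N = -71 - 14104 = -14175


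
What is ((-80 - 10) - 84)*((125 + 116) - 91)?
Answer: -26100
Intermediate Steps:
((-80 - 10) - 84)*((125 + 116) - 91) = (-90 - 84)*(241 - 91) = -174*150 = -26100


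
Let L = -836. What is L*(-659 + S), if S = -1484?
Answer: 1791548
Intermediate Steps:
L*(-659 + S) = -836*(-659 - 1484) = -836*(-2143) = 1791548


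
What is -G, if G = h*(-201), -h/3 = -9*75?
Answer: 407025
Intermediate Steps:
h = 2025 (h = -(-27)*75 = -3*(-675) = 2025)
G = -407025 (G = 2025*(-201) = -407025)
-G = -1*(-407025) = 407025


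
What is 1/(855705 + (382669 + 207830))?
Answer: 1/1446204 ≈ 6.9147e-7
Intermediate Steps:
1/(855705 + (382669 + 207830)) = 1/(855705 + 590499) = 1/1446204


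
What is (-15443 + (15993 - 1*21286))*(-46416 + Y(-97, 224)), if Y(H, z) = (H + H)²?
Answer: 182062080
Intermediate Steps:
Y(H, z) = 4*H² (Y(H, z) = (2*H)² = 4*H²)
(-15443 + (15993 - 1*21286))*(-46416 + Y(-97, 224)) = (-15443 + (15993 - 1*21286))*(-46416 + 4*(-97)²) = (-15443 + (15993 - 21286))*(-46416 + 4*9409) = (-15443 - 5293)*(-46416 + 37636) = -20736*(-8780) = 182062080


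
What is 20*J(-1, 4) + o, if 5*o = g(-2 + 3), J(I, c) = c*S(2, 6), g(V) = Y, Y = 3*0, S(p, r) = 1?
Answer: 80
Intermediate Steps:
Y = 0
g(V) = 0
J(I, c) = c (J(I, c) = c*1 = c)
o = 0 (o = (⅕)*0 = 0)
20*J(-1, 4) + o = 20*4 + 0 = 80 + 0 = 80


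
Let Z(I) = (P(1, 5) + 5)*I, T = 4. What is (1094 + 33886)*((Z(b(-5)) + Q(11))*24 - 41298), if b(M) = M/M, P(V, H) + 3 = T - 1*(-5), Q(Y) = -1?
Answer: -1436208840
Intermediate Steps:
P(V, H) = 6 (P(V, H) = -3 + (4 - 1*(-5)) = -3 + (4 + 5) = -3 + 9 = 6)
b(M) = 1
Z(I) = 11*I (Z(I) = (6 + 5)*I = 11*I)
(1094 + 33886)*((Z(b(-5)) + Q(11))*24 - 41298) = (1094 + 33886)*((11*1 - 1)*24 - 41298) = 34980*((11 - 1)*24 - 41298) = 34980*(10*24 - 41298) = 34980*(240 - 41298) = 34980*(-41058) = -1436208840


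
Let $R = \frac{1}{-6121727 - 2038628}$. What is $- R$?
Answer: $\frac{1}{8160355} \approx 1.2254 \cdot 10^{-7}$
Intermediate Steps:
$R = - \frac{1}{8160355}$ ($R = \frac{1}{-8160355} = - \frac{1}{8160355} \approx -1.2254 \cdot 10^{-7}$)
$- R = \left(-1\right) \left(- \frac{1}{8160355}\right) = \frac{1}{8160355}$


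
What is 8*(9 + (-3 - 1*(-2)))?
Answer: 64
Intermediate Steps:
8*(9 + (-3 - 1*(-2))) = 8*(9 + (-3 + 2)) = 8*(9 - 1) = 8*8 = 64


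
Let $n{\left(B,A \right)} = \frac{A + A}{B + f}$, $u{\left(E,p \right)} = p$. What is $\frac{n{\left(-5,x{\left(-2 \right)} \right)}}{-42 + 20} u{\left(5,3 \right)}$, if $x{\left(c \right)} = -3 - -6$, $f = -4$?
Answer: $\frac{1}{11} \approx 0.090909$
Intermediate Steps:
$x{\left(c \right)} = 3$ ($x{\left(c \right)} = -3 + 6 = 3$)
$n{\left(B,A \right)} = \frac{2 A}{-4 + B}$ ($n{\left(B,A \right)} = \frac{A + A}{B - 4} = \frac{2 A}{-4 + B}$)
$\frac{n{\left(-5,x{\left(-2 \right)} \right)}}{-42 + 20} u{\left(5,3 \right)} = \frac{2 \cdot 3 \frac{1}{-4 - 5}}{-42 + 20} \cdot 3 = \frac{2 \cdot 3 \frac{1}{-9}}{-22} \cdot 3 = 2 \cdot 3 \left(- \frac{1}{9}\right) \left(- \frac{1}{22}\right) 3 = \left(- \frac{2}{3}\right) \left(- \frac{1}{22}\right) 3 = \frac{1}{33} \cdot 3 = \frac{1}{11}$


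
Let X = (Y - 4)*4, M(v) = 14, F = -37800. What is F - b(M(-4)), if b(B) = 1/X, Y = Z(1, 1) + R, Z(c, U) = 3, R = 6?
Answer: -756001/20 ≈ -37800.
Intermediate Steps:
Y = 9 (Y = 3 + 6 = 9)
X = 20 (X = (9 - 4)*4 = 5*4 = 20)
b(B) = 1/20
F - b(M(-4)) = -37800 - 1*1/20 = -37800 - 1/20 = -756001/20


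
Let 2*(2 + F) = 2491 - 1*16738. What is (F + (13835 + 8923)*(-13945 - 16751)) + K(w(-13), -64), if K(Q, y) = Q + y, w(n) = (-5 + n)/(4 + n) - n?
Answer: -1397173485/2 ≈ -6.9859e+8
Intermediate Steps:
w(n) = -n + (-5 + n)/(4 + n) (w(n) = (-5 + n)/(4 + n) - n = -n + (-5 + n)/(4 + n))
F = -14251/2 (F = -2 + (2491 - 1*16738)/2 = -2 + (2491 - 16738)/2 = -2 + (½)*(-14247) = -2 - 14247/2 = -14251/2 ≈ -7125.5)
(F + (13835 + 8923)*(-13945 - 16751)) + K(w(-13), -64) = (-14251/2 + (13835 + 8923)*(-13945 - 16751)) + ((-5 - 1*(-13)² - 3*(-13))/(4 - 13) - 64) = (-14251/2 + 22758*(-30696)) + ((-5 - 1*169 + 39)/(-9) - 64) = (-14251/2 - 698579568) + (-(-5 - 169 + 39)/9 - 64) = -1397173387/2 + (-⅑*(-135) - 64) = -1397173387/2 + (15 - 64) = -1397173387/2 - 49 = -1397173485/2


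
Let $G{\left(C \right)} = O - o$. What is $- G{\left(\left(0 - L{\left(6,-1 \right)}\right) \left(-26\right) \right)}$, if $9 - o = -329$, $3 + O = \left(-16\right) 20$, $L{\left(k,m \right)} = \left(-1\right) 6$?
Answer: $661$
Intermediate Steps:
$L{\left(k,m \right)} = -6$
$O = -323$ ($O = -3 - 320 = -323$)
$o = 338$ ($o = 9 - -329 = 9 + 329 = 338$)
$G{\left(C \right)} = -661$ ($G{\left(C \right)} = -323 - 338 = -661$)
$- G{\left(\left(0 - L{\left(6,-1 \right)}\right) \left(-26\right) \right)} = \left(-1\right) \left(-661\right) = 661$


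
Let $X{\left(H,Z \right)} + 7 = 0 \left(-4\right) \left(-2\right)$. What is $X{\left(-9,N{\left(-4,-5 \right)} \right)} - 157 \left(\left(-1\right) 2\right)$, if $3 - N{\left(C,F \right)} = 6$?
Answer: $307$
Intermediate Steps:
$N{\left(C,F \right)} = -3$ ($N{\left(C,F \right)} = 3 - 6 = -3$)
$X{\left(H,Z \right)} = -7$ ($X{\left(H,Z \right)} = -7 + 0 \left(-4\right) \left(-2\right) = -7 + 0 \left(-2\right) = -7 + 0 = -7$)
$X{\left(-9,N{\left(-4,-5 \right)} \right)} - 157 \left(\left(-1\right) 2\right) = -7 - 157 \left(\left(-1\right) 2\right) = -7 - -314 = -7 + 314 = 307$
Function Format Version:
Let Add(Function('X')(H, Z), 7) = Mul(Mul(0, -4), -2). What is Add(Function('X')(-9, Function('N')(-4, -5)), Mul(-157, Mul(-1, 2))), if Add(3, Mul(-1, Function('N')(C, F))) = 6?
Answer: 307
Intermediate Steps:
Function('N')(C, F) = -3 (Function('N')(C, F) = Add(3, Mul(-1, 6)) = Add(3, -6) = -3)
Function('X')(H, Z) = -7 (Function('X')(H, Z) = Add(-7, Mul(Mul(0, -4), -2)) = Add(-7, Mul(0, -2)) = Add(-7, 0) = -7)
Add(Function('X')(-9, Function('N')(-4, -5)), Mul(-157, Mul(-1, 2))) = Add(-7, Mul(-157, Mul(-1, 2))) = Add(-7, Mul(-157, -2)) = Add(-7, 314) = 307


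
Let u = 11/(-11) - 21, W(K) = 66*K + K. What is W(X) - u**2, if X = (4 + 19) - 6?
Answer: 655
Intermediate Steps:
X = 17 (X = 23 - 6 = 17)
W(K) = 67*K
u = -22 (u = 11*(-1/11) - 21 = -1 - 21 = -22)
W(X) - u**2 = 67*17 - 1*(-22)**2 = 1139 - 1*484 = 1139 - 484 = 655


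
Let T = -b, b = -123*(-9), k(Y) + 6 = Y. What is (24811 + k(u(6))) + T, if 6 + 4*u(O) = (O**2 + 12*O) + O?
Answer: 23725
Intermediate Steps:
u(O) = -3/2 + O**2/4 + 13*O/4 (u(O) = -3/2 + ((O**2 + 12*O) + O)/4 = -3/2 + (O**2 + 13*O)/4 = -3/2 + (O**2/4 + 13*O/4) = -3/2 + O**2/4 + 13*O/4)
k(Y) = -6 + Y
b = 1107
T = -1107 (T = -1*1107 = -1107)
(24811 + k(u(6))) + T = (24811 + (-6 + (-3/2 + (1/4)*6**2 + (13/4)*6))) - 1107 = (24811 + (-6 + (-3/2 + (1/4)*36 + 39/2))) - 1107 = (24811 + (-6 + (-3/2 + 9 + 39/2))) - 1107 = (24811 + (-6 + 27)) - 1107 = (24811 + 21) - 1107 = 24832 - 1107 = 23725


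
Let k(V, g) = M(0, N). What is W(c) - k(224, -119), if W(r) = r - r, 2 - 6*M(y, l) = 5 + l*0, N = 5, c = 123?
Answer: ½ ≈ 0.50000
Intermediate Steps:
M(y, l) = -½ (M(y, l) = ⅓ - (5 + l*0)/6 = ⅓ - (5 + 0)/6 = ⅓ - ⅙*5 = ⅓ - ⅚ = -½)
k(V, g) = -½
W(r) = 0
W(c) - k(224, -119) = 0 - 1*(-½) = 0 + ½ = ½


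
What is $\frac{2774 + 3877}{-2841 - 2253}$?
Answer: $- \frac{739}{566} \approx -1.3057$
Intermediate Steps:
$\frac{2774 + 3877}{-2841 - 2253} = \frac{6651}{-5094} = 6651 \left(- \frac{1}{5094}\right) = - \frac{739}{566}$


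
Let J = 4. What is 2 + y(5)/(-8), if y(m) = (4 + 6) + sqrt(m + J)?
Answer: 3/8 ≈ 0.37500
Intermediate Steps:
y(m) = 10 + sqrt(4 + m) (y(m) = (4 + 6) + sqrt(m + 4) = 10 + sqrt(4 + m))
2 + y(5)/(-8) = 2 + (10 + sqrt(4 + 5))/(-8) = 2 - (10 + sqrt(9))/8 = 2 - (10 + 3)/8 = 2 - 1/8*13 = 2 - 13/8 = 3/8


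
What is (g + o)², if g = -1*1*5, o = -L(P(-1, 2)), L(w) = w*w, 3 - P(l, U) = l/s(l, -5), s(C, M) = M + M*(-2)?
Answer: 145161/625 ≈ 232.26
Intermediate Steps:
s(C, M) = -M (s(C, M) = M - 2*M = -M)
P(l, U) = 3 - l/5 (P(l, U) = 3 - l/((-1*(-5))) = 3 - l/5)
L(w) = w²
o = -256/25 (o = -(3 - ⅕*(-1))² = -(3 + ⅕)² = -(16/5)² = -1*256/25 = -256/25 ≈ -10.240)
g = -5 (g = -1*5 = -5)
(g + o)² = (-5 - 256/25)² = (-381/25)² = 145161/625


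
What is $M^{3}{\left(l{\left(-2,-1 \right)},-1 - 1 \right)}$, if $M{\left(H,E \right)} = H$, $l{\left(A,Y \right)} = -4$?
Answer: $-64$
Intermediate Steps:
$M^{3}{\left(l{\left(-2,-1 \right)},-1 - 1 \right)} = \left(-4\right)^{3} = -64$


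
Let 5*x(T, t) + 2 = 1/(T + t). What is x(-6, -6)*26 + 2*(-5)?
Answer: -125/6 ≈ -20.833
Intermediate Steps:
x(T, t) = -⅖ + 1/(5*(T + t))
x(-6, -6)*26 + 2*(-5) = ((1 - 2*(-6) - 2*(-6))/(5*(-6 - 6)))*26 + 2*(-5) = ((⅕)*(1 + 12 + 12)/(-12))*26 - 10 = ((⅕)*(-1/12)*25)*26 - 10 = -5/12*26 - 10 = -65/6 - 10 = -125/6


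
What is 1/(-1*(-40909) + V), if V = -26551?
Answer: 1/14358 ≈ 6.9648e-5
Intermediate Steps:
1/(-1*(-40909) + V) = 1/(-1*(-40909) - 26551) = 1/(40909 - 26551) = 1/14358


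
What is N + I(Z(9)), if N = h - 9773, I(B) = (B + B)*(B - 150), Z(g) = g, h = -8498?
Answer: -20809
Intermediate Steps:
I(B) = 2*B*(-150 + B) (I(B) = (2*B)*(-150 + B) = 2*B*(-150 + B))
N = -18271 (N = -8498 - 9773 = -18271)
N + I(Z(9)) = -18271 + 2*9*(-150 + 9) = -18271 + 2*9*(-141) = -18271 - 2538 = -20809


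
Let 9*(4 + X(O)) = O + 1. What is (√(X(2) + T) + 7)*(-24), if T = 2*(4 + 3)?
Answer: -168 - 8*√93 ≈ -245.15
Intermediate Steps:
T = 14 (T = 2*7 = 14)
X(O) = -35/9 + O/9 (X(O) = -4 + (O + 1)/9 = -4 + (1 + O)/9 = -4 + (⅑ + O/9) = -35/9 + O/9)
(√(X(2) + T) + 7)*(-24) = (√((-35/9 + (⅑)*2) + 14) + 7)*(-24) = (√((-35/9 + 2/9) + 14) + 7)*(-24) = (√(-11/3 + 14) + 7)*(-24) = (√(31/3) + 7)*(-24) = (√93/3 + 7)*(-24) = (7 + √93/3)*(-24) = -168 - 8*√93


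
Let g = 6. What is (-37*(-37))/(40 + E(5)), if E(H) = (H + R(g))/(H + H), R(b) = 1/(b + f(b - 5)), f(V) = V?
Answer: 47915/1418 ≈ 33.791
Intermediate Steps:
R(b) = 1/(-5 + 2*b) (R(b) = 1/(b + (b - 5)) = 1/(b + (-5 + b)) = 1/(-5 + 2*b))
E(H) = (⅐ + H)/(2*H) (E(H) = (H + 1/(-5 + 2*6))/(H + H) = (H + 1/(-5 + 12))/((2*H)) = (H + 1/7)*(1/(2*H)) = (H + ⅐)*(1/(2*H)) = (⅐ + H)*(1/(2*H)) = (⅐ + H)/(2*H))
(-37*(-37))/(40 + E(5)) = (-37*(-37))/(40 + (1/14)*(1 + 7*5)/5) = 1369/(40 + (1/14)*(⅕)*(1 + 35)) = 1369/(40 + (1/14)*(⅕)*36) = 1369/(40 + 18/35) = 1369/(1418/35) = 1369*(35/1418) = 47915/1418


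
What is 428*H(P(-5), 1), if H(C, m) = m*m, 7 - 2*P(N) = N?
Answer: 428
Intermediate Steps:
P(N) = 7/2 - N/2
H(C, m) = m²
428*H(P(-5), 1) = 428*1² = 428*1 = 428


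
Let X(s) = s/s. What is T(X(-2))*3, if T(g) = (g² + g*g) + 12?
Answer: 42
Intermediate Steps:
X(s) = 1
T(g) = 12 + 2*g² (T(g) = (g² + g²) + 12 = 2*g² + 12 = 12 + 2*g²)
T(X(-2))*3 = (12 + 2*1²)*3 = (12 + 2*1)*3 = (12 + 2)*3 = 14*3 = 42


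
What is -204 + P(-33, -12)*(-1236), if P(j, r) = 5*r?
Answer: 73956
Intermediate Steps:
-204 + P(-33, -12)*(-1236) = -204 + (5*(-12))*(-1236) = -204 - 60*(-1236) = -204 + 74160 = 73956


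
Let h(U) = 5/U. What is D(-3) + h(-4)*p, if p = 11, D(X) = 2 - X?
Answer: -35/4 ≈ -8.7500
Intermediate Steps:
D(-3) + h(-4)*p = (2 - 1*(-3)) + (5/(-4))*11 = (2 + 3) + (5*(-1/4))*11 = 5 - 5/4*11 = 5 - 55/4 = -35/4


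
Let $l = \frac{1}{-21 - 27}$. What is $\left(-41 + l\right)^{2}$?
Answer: $\frac{3876961}{2304} \approx 1682.7$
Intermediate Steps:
$l = - \frac{1}{48}$ ($l = \frac{1}{-48} = - \frac{1}{48} \approx -0.020833$)
$\left(-41 + l\right)^{2} = \left(-41 - \frac{1}{48}\right)^{2} = \left(- \frac{1969}{48}\right)^{2} = \frac{3876961}{2304}$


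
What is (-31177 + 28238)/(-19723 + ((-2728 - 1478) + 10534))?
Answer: 2939/13395 ≈ 0.21941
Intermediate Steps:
(-31177 + 28238)/(-19723 + ((-2728 - 1478) + 10534)) = -2939/(-19723 + (-4206 + 10534)) = -2939/(-19723 + 6328) = -2939/(-13395) = -2939*(-1/13395) = 2939/13395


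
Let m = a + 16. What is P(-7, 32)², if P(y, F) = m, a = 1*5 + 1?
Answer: 484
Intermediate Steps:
a = 6 (a = 5 + 1 = 6)
m = 22 (m = 6 + 16 = 22)
P(y, F) = 22
P(-7, 32)² = 22² = 484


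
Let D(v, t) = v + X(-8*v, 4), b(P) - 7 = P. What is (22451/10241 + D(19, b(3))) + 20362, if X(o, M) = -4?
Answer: 18973028/931 ≈ 20379.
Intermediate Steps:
b(P) = 7 + P
D(v, t) = -4 + v (D(v, t) = v - 4 = -4 + v)
(22451/10241 + D(19, b(3))) + 20362 = (22451/10241 + (-4 + 19)) + 20362 = (22451*(1/10241) + 15) + 20362 = (2041/931 + 15) + 20362 = 16006/931 + 20362 = 18973028/931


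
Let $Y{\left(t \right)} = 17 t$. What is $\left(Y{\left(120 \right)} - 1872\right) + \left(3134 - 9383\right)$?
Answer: $-6081$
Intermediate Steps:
$\left(Y{\left(120 \right)} - 1872\right) + \left(3134 - 9383\right) = \left(17 \cdot 120 - 1872\right) + \left(3134 - 9383\right) = \left(2040 - 1872\right) - 6249 = 168 - 6249 = -6081$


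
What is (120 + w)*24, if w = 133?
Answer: 6072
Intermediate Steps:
(120 + w)*24 = (120 + 133)*24 = 253*24 = 6072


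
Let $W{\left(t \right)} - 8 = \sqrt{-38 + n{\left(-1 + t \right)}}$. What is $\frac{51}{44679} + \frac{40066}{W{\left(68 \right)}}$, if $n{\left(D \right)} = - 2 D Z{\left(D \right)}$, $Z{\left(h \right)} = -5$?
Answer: $- \frac{596701731}{1057403} + \frac{20033 \sqrt{158}}{142} \approx 1209.0$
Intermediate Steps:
$n{\left(D \right)} = 10 D$ ($n{\left(D \right)} = - 2 D \left(-5\right) = 10 D$)
$W{\left(t \right)} = 8 + \sqrt{-48 + 10 t}$ ($W{\left(t \right)} = 8 + \sqrt{-38 + 10 \left(-1 + t\right)} = 8 + \sqrt{-38 + \left(-10 + 10 t\right)} = 8 + \sqrt{-48 + 10 t}$)
$\frac{51}{44679} + \frac{40066}{W{\left(68 \right)}} = \frac{51}{44679} + \frac{40066}{8 + \sqrt{-48 + 10 \cdot 68}} = 51 \cdot \frac{1}{44679} + \frac{40066}{8 + \sqrt{-48 + 680}} = \frac{17}{14893} + \frac{40066}{8 + \sqrt{632}} = \frac{17}{14893} + \frac{40066}{8 + 2 \sqrt{158}}$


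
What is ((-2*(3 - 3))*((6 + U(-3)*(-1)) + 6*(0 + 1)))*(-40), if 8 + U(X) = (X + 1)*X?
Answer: 0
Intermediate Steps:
U(X) = -8 + X*(1 + X) (U(X) = -8 + (X + 1)*X = -8 + (1 + X)*X = -8 + X*(1 + X))
((-2*(3 - 3))*((6 + U(-3)*(-1)) + 6*(0 + 1)))*(-40) = ((-2*(3 - 3))*((6 + (-8 - 3 + (-3)²)*(-1)) + 6*(0 + 1)))*(-40) = ((-2*0)*((6 + (-8 - 3 + 9)*(-1)) + 6*1))*(-40) = (0*((6 - 2*(-1)) + 6))*(-40) = (0*((6 + 2) + 6))*(-40) = (0*(8 + 6))*(-40) = (0*14)*(-40) = 0*(-40) = 0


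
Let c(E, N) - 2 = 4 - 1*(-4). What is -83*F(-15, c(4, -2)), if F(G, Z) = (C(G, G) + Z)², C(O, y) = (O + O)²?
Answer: -68732300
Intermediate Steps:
C(O, y) = 4*O² (C(O, y) = (2*O)² = 4*O²)
c(E, N) = 10 (c(E, N) = 2 + (4 - 1*(-4)) = 2 + (4 + 4) = 2 + 8 = 10)
F(G, Z) = (Z + 4*G²)² (F(G, Z) = (4*G² + Z)² = (Z + 4*G²)²)
-83*F(-15, c(4, -2)) = -83*(10 + 4*(-15)²)² = -83*(10 + 4*225)² = -83*(10 + 900)² = -83*910² = -83*828100 = -68732300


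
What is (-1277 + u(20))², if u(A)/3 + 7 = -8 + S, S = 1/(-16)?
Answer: 447534025/256 ≈ 1.7482e+6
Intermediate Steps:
S = -1/16 ≈ -0.062500
u(A) = -723/16 (u(A) = -21 + 3*(-8 - 1/16) = -21 + 3*(-129/16) = -21 - 387/16 = -723/16)
(-1277 + u(20))² = (-1277 - 723/16)² = (-21155/16)² = 447534025/256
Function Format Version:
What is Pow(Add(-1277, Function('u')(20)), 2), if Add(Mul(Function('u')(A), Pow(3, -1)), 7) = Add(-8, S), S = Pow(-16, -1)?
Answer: Rational(447534025, 256) ≈ 1.7482e+6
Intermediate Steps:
S = Rational(-1, 16) ≈ -0.062500
Function('u')(A) = Rational(-723, 16) (Function('u')(A) = Add(-21, Mul(3, Add(-8, Rational(-1, 16)))) = Add(-21, Mul(3, Rational(-129, 16))) = Add(-21, Rational(-387, 16)) = Rational(-723, 16))
Pow(Add(-1277, Function('u')(20)), 2) = Pow(Add(-1277, Rational(-723, 16)), 2) = Pow(Rational(-21155, 16), 2) = Rational(447534025, 256)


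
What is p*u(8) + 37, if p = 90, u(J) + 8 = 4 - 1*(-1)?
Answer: -233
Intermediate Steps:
u(J) = -3 (u(J) = -8 + (4 - 1*(-1)) = -8 + (4 + 1) = -8 + 5 = -3)
p*u(8) + 37 = 90*(-3) + 37 = -270 + 37 = -233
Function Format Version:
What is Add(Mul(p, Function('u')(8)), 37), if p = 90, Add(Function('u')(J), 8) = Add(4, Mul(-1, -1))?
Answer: -233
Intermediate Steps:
Function('u')(J) = -3 (Function('u')(J) = Add(-8, Add(4, Mul(-1, -1))) = Add(-8, Add(4, 1)) = Add(-8, 5) = -3)
Add(Mul(p, Function('u')(8)), 37) = Add(Mul(90, -3), 37) = Add(-270, 37) = -233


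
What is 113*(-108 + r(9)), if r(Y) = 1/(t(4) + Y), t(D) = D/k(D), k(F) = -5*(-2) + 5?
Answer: -1694661/139 ≈ -12192.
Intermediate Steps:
k(F) = 15 (k(F) = 10 + 5 = 15)
t(D) = D/15
r(Y) = 1/(4/15 + Y) (r(Y) = 1/((1/15)*4 + Y) = 1/(4/15 + Y))
113*(-108 + r(9)) = 113*(-108 + 15/(4 + 15*9)) = 113*(-108 + 15/(4 + 135)) = 113*(-108 + 15/139) = 113*(-14997/139) = -1694661/139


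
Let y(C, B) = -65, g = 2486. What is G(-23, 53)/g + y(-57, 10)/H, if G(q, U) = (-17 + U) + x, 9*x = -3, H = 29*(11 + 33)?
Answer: -1439/39324 ≈ -0.036593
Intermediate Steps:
H = 1276 (H = 29*44 = 1276)
x = -1/3 (x = (1/9)*(-3) = -1/3 ≈ -0.33333)
G(q, U) = -52/3 + U (G(q, U) = (-17 + U) - 1/3 = -52/3 + U)
G(-23, 53)/g + y(-57, 10)/H = (-52/3 + 53)/2486 - 65/1276 = (107/3)*(1/2486) - 65*1/1276 = 107/7458 - 65/1276 = -1439/39324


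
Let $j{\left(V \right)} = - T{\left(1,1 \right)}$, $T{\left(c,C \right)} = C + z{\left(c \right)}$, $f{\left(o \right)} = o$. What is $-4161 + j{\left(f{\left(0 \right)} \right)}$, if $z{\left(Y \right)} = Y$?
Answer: $-4163$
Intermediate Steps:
$T{\left(c,C \right)} = C + c$
$j{\left(V \right)} = -2$ ($j{\left(V \right)} = - (1 + 1) = \left(-1\right) 2 = -2$)
$-4161 + j{\left(f{\left(0 \right)} \right)} = -4161 - 2 = -4163$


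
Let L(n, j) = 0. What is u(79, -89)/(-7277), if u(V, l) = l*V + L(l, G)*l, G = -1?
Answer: 7031/7277 ≈ 0.96620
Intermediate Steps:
u(V, l) = V*l (u(V, l) = l*V + 0*l = V*l + 0 = V*l)
u(79, -89)/(-7277) = (79*(-89))/(-7277) = -7031*(-1/7277) = 7031/7277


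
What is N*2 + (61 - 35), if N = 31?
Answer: 88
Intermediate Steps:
N*2 + (61 - 35) = 31*2 + (61 - 35) = 62 + 26 = 88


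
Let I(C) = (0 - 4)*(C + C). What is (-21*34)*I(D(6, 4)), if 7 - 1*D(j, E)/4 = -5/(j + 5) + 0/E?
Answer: 1873536/11 ≈ 1.7032e+5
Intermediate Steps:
D(j, E) = 28 + 20/(5 + j) (D(j, E) = 28 - 4*(-5/(j + 5) + 0/E) = 28 - 4*(-5/(5 + j) + 0) = 28 - (-20)/(5 + j) = 28 + 20/(5 + j))
I(C) = -8*C
(-21*34)*I(D(6, 4)) = (-21*34)*(-32*(40 + 7*6)/(5 + 6)) = -(-5712)*4*(40 + 42)/11 = -(-5712)*4*(1/11)*82 = -(-5712)*328/11 = -714*(-2624/11) = 1873536/11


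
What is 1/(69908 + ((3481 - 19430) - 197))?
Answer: 1/53762 ≈ 1.8600e-5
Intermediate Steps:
1/(69908 + ((3481 - 19430) - 197)) = 1/(69908 + (-15949 - 197)) = 1/(69908 - 16146) = 1/53762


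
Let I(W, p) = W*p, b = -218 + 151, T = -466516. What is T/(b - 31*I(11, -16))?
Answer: -466516/5389 ≈ -86.568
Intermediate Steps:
b = -67
T/(b - 31*I(11, -16)) = -466516/(-67 - 341*(-16)) = -466516/(-67 - 31*(-176)) = -466516/(-67 + 5456) = -466516/5389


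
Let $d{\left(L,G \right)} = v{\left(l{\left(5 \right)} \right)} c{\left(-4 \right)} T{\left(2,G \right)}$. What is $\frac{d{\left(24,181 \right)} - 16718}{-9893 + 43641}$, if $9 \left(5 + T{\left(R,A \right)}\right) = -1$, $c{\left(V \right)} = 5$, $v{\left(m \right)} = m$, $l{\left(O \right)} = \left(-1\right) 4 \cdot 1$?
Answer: $- \frac{74771}{151866} \approx -0.49235$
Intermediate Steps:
$l{\left(O \right)} = -4$ ($l{\left(O \right)} = \left(-4\right) 1 = -4$)
$T{\left(R,A \right)} = - \frac{46}{9}$ ($T{\left(R,A \right)} = -5 + \frac{1}{9} \left(-1\right) = -5 - \frac{1}{9} = - \frac{46}{9}$)
$d{\left(L,G \right)} = \frac{920}{9}$ ($d{\left(L,G \right)} = \left(-4\right) 5 \left(- \frac{46}{9}\right) = \left(-20\right) \left(- \frac{46}{9}\right) = \frac{920}{9}$)
$\frac{d{\left(24,181 \right)} - 16718}{-9893 + 43641} = \frac{\frac{920}{9} - 16718}{-9893 + 43641} = - \frac{149542}{9 \cdot 33748} = \left(- \frac{149542}{9}\right) \frac{1}{33748} = - \frac{74771}{151866}$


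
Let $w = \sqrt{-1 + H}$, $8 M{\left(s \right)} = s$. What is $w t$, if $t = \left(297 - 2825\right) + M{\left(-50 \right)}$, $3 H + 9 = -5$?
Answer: $- \frac{3379 i \sqrt{51}}{4} \approx - 6032.7 i$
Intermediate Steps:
$H = - \frac{14}{3}$ ($H = -3 + \frac{1}{3} \left(-5\right) = -3 - \frac{5}{3} = - \frac{14}{3} \approx -4.6667$)
$M{\left(s \right)} = \frac{s}{8}$
$t = - \frac{10137}{4}$ ($t = \left(297 - 2825\right) + \frac{1}{8} \left(-50\right) = -2528 - \frac{25}{4} = - \frac{10137}{4} \approx -2534.3$)
$w = \frac{i \sqrt{51}}{3}$ ($w = \sqrt{-1 - \frac{14}{3}} = \sqrt{- \frac{17}{3}} = \frac{i \sqrt{51}}{3} \approx 2.3805 i$)
$w t = \frac{i \sqrt{51}}{3} \left(- \frac{10137}{4}\right) = - \frac{3379 i \sqrt{51}}{4}$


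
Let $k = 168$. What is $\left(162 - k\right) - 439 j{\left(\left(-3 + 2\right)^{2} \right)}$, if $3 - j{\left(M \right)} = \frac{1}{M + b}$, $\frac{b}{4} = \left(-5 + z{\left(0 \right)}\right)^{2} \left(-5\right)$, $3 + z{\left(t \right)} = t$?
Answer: $- \frac{1692556}{1279} \approx -1323.3$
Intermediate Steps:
$z{\left(t \right)} = -3 + t$
$b = -1280$ ($b = 4 \left(-5 + \left(-3 + 0\right)\right)^{2} \left(-5\right) = 4 \left(-5 - 3\right)^{2} \left(-5\right) = 4 \left(-8\right)^{2} \left(-5\right) = 4 \cdot 64 \left(-5\right) = 4 \left(-320\right) = -1280$)
$j{\left(M \right)} = 3 - \frac{1}{-1280 + M}$ ($j{\left(M \right)} = 3 - \frac{1}{M - 1280} = 3 - \frac{1}{-1280 + M}$)
$\left(162 - k\right) - 439 j{\left(\left(-3 + 2\right)^{2} \right)} = \left(162 - 168\right) - 439 \frac{-3841 + 3 \left(-3 + 2\right)^{2}}{-1280 + \left(-3 + 2\right)^{2}} = \left(162 - 168\right) - 439 \frac{-3841 + 3 \left(-1\right)^{2}}{-1280 + \left(-1\right)^{2}} = -6 - 439 \frac{-3841 + 3 \cdot 1}{-1280 + 1} = -6 - 439 \frac{-3841 + 3}{-1279} = -6 - 439 \left(\left(- \frac{1}{1279}\right) \left(-3838\right)\right) = -6 - \frac{1684882}{1279} = - \frac{1692556}{1279}$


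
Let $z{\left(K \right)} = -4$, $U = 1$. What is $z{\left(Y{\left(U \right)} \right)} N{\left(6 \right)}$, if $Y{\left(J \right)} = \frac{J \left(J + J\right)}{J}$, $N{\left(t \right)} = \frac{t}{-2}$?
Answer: $12$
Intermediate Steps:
$N{\left(t \right)} = - \frac{t}{2}$ ($N{\left(t \right)} = t \left(- \frac{1}{2}\right) = - \frac{t}{2}$)
$Y{\left(J \right)} = 2 J$ ($Y{\left(J \right)} = \frac{J 2 J}{J} = \frac{2 J^{2}}{J} = 2 J$)
$z{\left(Y{\left(U \right)} \right)} N{\left(6 \right)} = - 4 \left(\left(- \frac{1}{2}\right) 6\right) = \left(-4\right) \left(-3\right) = 12$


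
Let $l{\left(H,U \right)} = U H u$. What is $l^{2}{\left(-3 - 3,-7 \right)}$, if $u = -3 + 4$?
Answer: $1764$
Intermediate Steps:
$u = 1$
$l{\left(H,U \right)} = H U$ ($l{\left(H,U \right)} = U H 1 = H U 1 = H U$)
$l^{2}{\left(-3 - 3,-7 \right)} = \left(\left(-3 - 3\right) \left(-7\right)\right)^{2} = \left(\left(-6\right) \left(-7\right)\right)^{2} = 42^{2} = 1764$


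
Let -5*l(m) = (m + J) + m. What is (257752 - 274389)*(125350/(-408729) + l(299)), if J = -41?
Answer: 3798040815511/2043645 ≈ 1.8585e+6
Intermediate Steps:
l(m) = 41/5 - 2*m/5 (l(m) = -((m - 41) + m)/5 = -((-41 + m) + m)/5 = -(-41 + 2*m)/5 = 41/5 - 2*m/5)
(257752 - 274389)*(125350/(-408729) + l(299)) = (257752 - 274389)*(125350/(-408729) + (41/5 - ⅖*299)) = -16637*(125350*(-1/408729) + (41/5 - 598/5)) = -16637*(-125350/408729 - 557/5) = -16637*(-228288803/2043645) = 3798040815511/2043645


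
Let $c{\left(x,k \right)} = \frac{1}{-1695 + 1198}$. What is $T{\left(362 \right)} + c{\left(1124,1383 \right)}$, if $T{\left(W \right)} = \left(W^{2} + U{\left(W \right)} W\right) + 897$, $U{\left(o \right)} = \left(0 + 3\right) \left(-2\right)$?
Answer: $\frac{64495192}{497} \approx 1.2977 \cdot 10^{5}$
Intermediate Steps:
$U{\left(o \right)} = -6$ ($U{\left(o \right)} = 3 \left(-2\right) = -6$)
$c{\left(x,k \right)} = - \frac{1}{497}$ ($c{\left(x,k \right)} = \frac{1}{-497} = - \frac{1}{497}$)
$T{\left(W \right)} = 897 + W^{2} - 6 W$ ($T{\left(W \right)} = \left(W^{2} - 6 W\right) + 897 = 897 + W^{2} - 6 W$)
$T{\left(362 \right)} + c{\left(1124,1383 \right)} = \left(897 + 362^{2} - 2172\right) - \frac{1}{497} = \left(897 + 131044 - 2172\right) - \frac{1}{497} = 129769 - \frac{1}{497} = \frac{64495192}{497}$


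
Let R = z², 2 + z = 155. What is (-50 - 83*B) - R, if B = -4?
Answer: -23127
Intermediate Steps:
z = 153 (z = -2 + 155 = 153)
R = 23409 (R = 153² = 23409)
(-50 - 83*B) - R = (-50 - 83*(-4)) - 1*23409 = (-50 + 332) - 23409 = 282 - 23409 = -23127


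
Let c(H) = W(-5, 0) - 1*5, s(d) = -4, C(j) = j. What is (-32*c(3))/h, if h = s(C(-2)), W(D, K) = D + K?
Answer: -80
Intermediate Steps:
h = -4
c(H) = -10 (c(H) = (-5 + 0) - 1*5 = -5 - 5 = -10)
(-32*c(3))/h = -32*(-10)/(-4) = 320*(-1/4) = -80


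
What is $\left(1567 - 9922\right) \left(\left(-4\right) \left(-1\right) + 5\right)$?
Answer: $-75195$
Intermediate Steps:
$\left(1567 - 9922\right) \left(\left(-4\right) \left(-1\right) + 5\right) = - 8355 \left(4 + 5\right) = \left(-8355\right) 9 = -75195$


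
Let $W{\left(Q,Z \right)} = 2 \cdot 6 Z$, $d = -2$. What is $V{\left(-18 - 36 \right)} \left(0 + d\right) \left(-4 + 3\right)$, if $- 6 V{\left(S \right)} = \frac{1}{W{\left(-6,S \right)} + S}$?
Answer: $\frac{1}{2106} \approx 0.00047483$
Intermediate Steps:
$W{\left(Q,Z \right)} = 12 Z$
$V{\left(S \right)} = - \frac{1}{78 S}$ ($V{\left(S \right)} = - \frac{1}{6 \left(12 S + S\right)} = - \frac{1}{6 \cdot 13 S} = - \frac{\frac{1}{13} \frac{1}{S}}{6} = - \frac{1}{78 S}$)
$V{\left(-18 - 36 \right)} \left(0 + d\right) \left(-4 + 3\right) = - \frac{1}{78 \left(-18 - 36\right)} \left(0 - 2\right) \left(-4 + 3\right) = - \frac{1}{78 \left(-18 - 36\right)} \left(\left(-2\right) \left(-1\right)\right) = - \frac{1}{78 \left(-54\right)} 2 = \left(- \frac{1}{78}\right) \left(- \frac{1}{54}\right) 2 = \frac{1}{4212} \cdot 2 = \frac{1}{2106}$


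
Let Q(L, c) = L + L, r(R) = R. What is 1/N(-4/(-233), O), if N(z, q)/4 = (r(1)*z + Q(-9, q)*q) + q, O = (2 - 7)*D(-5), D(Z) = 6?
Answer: 233/475336 ≈ 0.00049018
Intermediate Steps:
O = -30 (O = (2 - 7)*6 = -5*6 = -30)
Q(L, c) = 2*L
N(z, q) = -68*q + 4*z (N(z, q) = 4*((1*z + (2*(-9))*q) + q) = 4*((z - 18*q) + q) = 4*(z - 17*q) = -68*q + 4*z)
1/N(-4/(-233), O) = 1/(-68*(-30) + 4*(-4/(-233))) = 1/(2040 + 4*(-4*(-1/233))) = 1/(2040 + 4*(4/233)) = 1/(2040 + 16/233) = 1/(475336/233) = 233/475336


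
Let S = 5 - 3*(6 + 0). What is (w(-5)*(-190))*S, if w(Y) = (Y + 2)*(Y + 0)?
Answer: 37050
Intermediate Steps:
w(Y) = Y*(2 + Y) (w(Y) = (2 + Y)*Y = Y*(2 + Y))
S = -13 (S = 5 - 3*6 = 5 - 18 = -13)
(w(-5)*(-190))*S = (-5*(2 - 5)*(-190))*(-13) = (-5*(-3)*(-190))*(-13) = (15*(-190))*(-13) = -2850*(-13) = 37050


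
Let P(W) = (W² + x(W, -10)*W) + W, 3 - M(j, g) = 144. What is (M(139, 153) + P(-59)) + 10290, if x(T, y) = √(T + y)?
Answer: 13571 - 59*I*√69 ≈ 13571.0 - 490.09*I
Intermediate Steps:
M(j, g) = -141 (M(j, g) = 3 - 1*144 = 3 - 144 = -141)
P(W) = W + W² + W*√(-10 + W) (P(W) = (W² + √(W - 10)*W) + W = (W² + √(-10 + W)*W) + W = (W² + W*√(-10 + W)) + W = W + W² + W*√(-10 + W))
(M(139, 153) + P(-59)) + 10290 = (-141 - 59*(1 - 59 + √(-10 - 59))) + 10290 = (-141 - 59*(1 - 59 + √(-69))) + 10290 = (-141 - 59*(1 - 59 + I*√69)) + 10290 = (-141 - 59*(-58 + I*√69)) + 10290 = (-141 + (3422 - 59*I*√69)) + 10290 = (3281 - 59*I*√69) + 10290 = 13571 - 59*I*√69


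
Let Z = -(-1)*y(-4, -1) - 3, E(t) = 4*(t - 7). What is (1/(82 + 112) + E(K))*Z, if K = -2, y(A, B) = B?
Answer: 13966/97 ≈ 143.98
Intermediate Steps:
E(t) = -28 + 4*t (E(t) = 4*(-7 + t) = -28 + 4*t)
Z = -4 (Z = -(-1)*(-1) - 3 = -1*1 - 3 = -1 - 3 = -4)
(1/(82 + 112) + E(K))*Z = (1/(82 + 112) + (-28 + 4*(-2)))*(-4) = (1/194 + (-28 - 8))*(-4) = (1/194 - 36)*(-4) = -6983/194*(-4) = 13966/97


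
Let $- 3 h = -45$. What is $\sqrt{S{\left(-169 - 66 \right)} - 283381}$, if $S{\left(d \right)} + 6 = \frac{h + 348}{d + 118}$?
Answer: $\frac{i \sqrt{431036346}}{39} \approx 532.34 i$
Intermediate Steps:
$h = 15$ ($h = \left(- \frac{1}{3}\right) \left(-45\right) = 15$)
$S{\left(d \right)} = -6 + \frac{363}{118 + d}$ ($S{\left(d \right)} = -6 + \frac{15 + 348}{d + 118} = -6 + \frac{363}{118 + d}$)
$\sqrt{S{\left(-169 - 66 \right)} - 283381} = \sqrt{\frac{3 \left(-115 - 2 \left(-169 - 66\right)\right)}{118 - 235} - 283381} = \sqrt{\frac{3 \left(-115 - -470\right)}{118 - 235} - 283381} = \sqrt{\frac{3 \left(-115 + 470\right)}{-117} - 283381} = \sqrt{3 \left(- \frac{1}{117}\right) 355 - 283381} = \sqrt{- \frac{355}{39} - 283381} = \sqrt{- \frac{11052214}{39}} = \frac{i \sqrt{431036346}}{39}$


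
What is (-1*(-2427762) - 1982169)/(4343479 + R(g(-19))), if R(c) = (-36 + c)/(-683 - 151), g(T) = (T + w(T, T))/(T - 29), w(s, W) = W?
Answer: 8918989488/86939076509 ≈ 0.10259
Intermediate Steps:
g(T) = 2*T/(-29 + T) (g(T) = (T + T)/(T - 29) = (2*T)/(-29 + T) = 2*T/(-29 + T))
R(c) = 6/139 - c/834 (R(c) = (-36 + c)/(-834) = (-36 + c)*(-1/834) = 6/139 - c/834)
(-1*(-2427762) - 1982169)/(4343479 + R(g(-19))) = (-1*(-2427762) - 1982169)/(4343479 + (6/139 - (-19)/(417*(-29 - 19)))) = (2427762 - 1982169)/(4343479 + (6/139 - (-19)/(417*(-48)))) = 445593/(4343479 + (6/139 - (-19)*(-1)/(417*48))) = 445593/(4343479 + (6/139 - 1/834*19/24)) = 445593/(4343479 + (6/139 - 19/20016)) = 445593/(4343479 + 845/20016) = 445593/(86939076509/20016) = 445593*(20016/86939076509) = 8918989488/86939076509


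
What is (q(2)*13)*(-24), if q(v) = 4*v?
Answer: -2496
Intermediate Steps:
(q(2)*13)*(-24) = ((4*2)*13)*(-24) = (8*13)*(-24) = 104*(-24) = -2496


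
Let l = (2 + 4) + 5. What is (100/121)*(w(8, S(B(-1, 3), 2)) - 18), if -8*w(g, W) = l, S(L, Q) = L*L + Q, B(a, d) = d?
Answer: -3875/242 ≈ -16.012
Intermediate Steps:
l = 11 (l = 6 + 5 = 11)
S(L, Q) = Q + L**2 (S(L, Q) = L**2 + Q = Q + L**2)
w(g, W) = -11/8 (w(g, W) = -1/8*11 = -11/8)
(100/121)*(w(8, S(B(-1, 3), 2)) - 18) = (100/121)*(-11/8 - 18) = (100*(1/121))*(-155/8) = (100/121)*(-155/8) = -3875/242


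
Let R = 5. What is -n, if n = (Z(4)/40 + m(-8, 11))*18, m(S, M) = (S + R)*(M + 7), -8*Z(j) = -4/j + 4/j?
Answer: 972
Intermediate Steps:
Z(j) = 0 (Z(j) = -(-4/j + 4/j)/8 = -⅛*0 = 0)
m(S, M) = (5 + S)*(7 + M) (m(S, M) = (S + 5)*(M + 7) = (5 + S)*(7 + M))
n = -972 (n = (0/40 + (35 + 5*11 + 7*(-8) + 11*(-8)))*18 = (0*(1/40) + (35 + 55 - 56 - 88))*18 = (0 - 54)*18 = -54*18 = -972)
-n = -1*(-972) = 972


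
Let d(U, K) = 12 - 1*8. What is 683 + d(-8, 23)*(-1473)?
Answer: -5209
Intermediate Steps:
d(U, K) = 4 (d(U, K) = 12 - 8 = 4)
683 + d(-8, 23)*(-1473) = 683 + 4*(-1473) = 683 - 5892 = -5209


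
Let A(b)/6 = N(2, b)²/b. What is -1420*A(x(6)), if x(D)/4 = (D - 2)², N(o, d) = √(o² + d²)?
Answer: -1091625/2 ≈ -5.4581e+5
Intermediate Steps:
N(o, d) = √(d² + o²)
x(D) = 4*(-2 + D)² (x(D) = 4*(D - 2)² = 4*(-2 + D)²)
A(b) = 6*(4 + b²)/b (A(b) = 6*((√(b² + 2²))²/b) = 6*((√(b² + 4))²/b) = 6*((√(4 + b²))²/b) = 6*((4 + b²)/b) = 6*(4 + b²)/b)
-1420*A(x(6)) = -1420*(6*(4*(-2 + 6)²) + 24/((4*(-2 + 6)²))) = -1420*(6*(4*4²) + 24/((4*4²))) = -1420*(6*(4*16) + 24/((4*16))) = -1420*(6*64 + 24/64) = -1420*(384 + 24*(1/64)) = -1420*(384 + 3/8) = -1420*3075/8 = -1091625/2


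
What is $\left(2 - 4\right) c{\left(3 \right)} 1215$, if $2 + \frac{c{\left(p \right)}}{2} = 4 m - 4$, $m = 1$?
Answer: $9720$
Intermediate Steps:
$c{\left(p \right)} = -4$ ($c{\left(p \right)} = -4 + 2 \left(4 \cdot 1 - 4\right) = -4 + 2 \left(4 - 4\right) = -4 + 2 \cdot 0 = -4 + 0 = -4$)
$\left(2 - 4\right) c{\left(3 \right)} 1215 = \left(2 - 4\right) \left(-4\right) 1215 = \left(-2\right) \left(-4\right) 1215 = 8 \cdot 1215 = 9720$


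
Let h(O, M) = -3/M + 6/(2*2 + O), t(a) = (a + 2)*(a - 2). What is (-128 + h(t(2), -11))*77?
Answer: -19439/2 ≈ -9719.5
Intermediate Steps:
t(a) = (-2 + a)*(2 + a) (t(a) = (2 + a)*(-2 + a) = (-2 + a)*(2 + a))
h(O, M) = -3/M + 6/(4 + O)
(-128 + h(t(2), -11))*77 = (-128 + 3*(-4 - (-4 + 2**2) + 2*(-11))/(-11*(4 + (-4 + 2**2))))*77 = (-128 + 3*(-1/11)*(-4 - (-4 + 4) - 22)/(4 + (-4 + 4)))*77 = (-128 + 3*(-1/11)*(-4 - 1*0 - 22)/(4 + 0))*77 = (-128 + 3*(-1/11)*(-4 + 0 - 22)/4)*77 = (-128 + 3*(-1/11)*(1/4)*(-26))*77 = (-128 + 39/22)*77 = -2777/22*77 = -19439/2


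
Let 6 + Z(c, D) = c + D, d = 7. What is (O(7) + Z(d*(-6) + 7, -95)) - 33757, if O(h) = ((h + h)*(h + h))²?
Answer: 4523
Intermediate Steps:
O(h) = 16*h⁴ (O(h) = ((2*h)*(2*h))² = (4*h²)² = 16*h⁴)
Z(c, D) = -6 + D + c (Z(c, D) = -6 + (c + D) = -6 + (D + c) = -6 + D + c)
(O(7) + Z(d*(-6) + 7, -95)) - 33757 = (16*7⁴ + (-6 - 95 + (7*(-6) + 7))) - 33757 = (16*2401 + (-6 - 95 + (-42 + 7))) - 33757 = (38416 + (-6 - 95 - 35)) - 33757 = (38416 - 136) - 33757 = 38280 - 33757 = 4523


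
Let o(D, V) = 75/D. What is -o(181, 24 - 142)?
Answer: -75/181 ≈ -0.41436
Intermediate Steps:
-o(181, 24 - 142) = -75/181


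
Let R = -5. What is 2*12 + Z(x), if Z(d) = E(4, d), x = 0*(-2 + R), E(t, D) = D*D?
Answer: 24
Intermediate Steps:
E(t, D) = D²
x = 0 (x = 0*(-2 - 5) = 0*(-7) = 0)
Z(d) = d²
2*12 + Z(x) = 2*12 + 0² = 24 + 0 = 24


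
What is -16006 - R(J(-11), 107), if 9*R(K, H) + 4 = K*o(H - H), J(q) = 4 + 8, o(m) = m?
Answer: -144050/9 ≈ -16006.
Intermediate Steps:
J(q) = 12
R(K, H) = -4/9 (R(K, H) = -4/9 + (K*(H - H))/9 = -4/9 + (K*0)/9 = -4/9 + (⅑)*0 = -4/9 + 0 = -4/9)
-16006 - R(J(-11), 107) = -16006 - 1*(-4/9) = -16006 + 4/9 = -144050/9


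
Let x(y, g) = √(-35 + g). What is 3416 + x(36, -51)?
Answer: 3416 + I*√86 ≈ 3416.0 + 9.2736*I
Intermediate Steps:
3416 + x(36, -51) = 3416 + √(-35 - 51) = 3416 + √(-86) = 3416 + I*√86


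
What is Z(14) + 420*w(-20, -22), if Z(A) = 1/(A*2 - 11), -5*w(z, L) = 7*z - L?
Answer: 168505/17 ≈ 9912.1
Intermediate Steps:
w(z, L) = -7*z/5 + L/5 (w(z, L) = -(7*z - L)/5 = -(-L + 7*z)/5 = -7*z/5 + L/5)
Z(A) = 1/(-11 + 2*A) (Z(A) = 1/(2*A - 11) = 1/(-11 + 2*A))
Z(14) + 420*w(-20, -22) = 1/(-11 + 2*14) + 420*(-7/5*(-20) + (1/5)*(-22)) = 1/(-11 + 28) + 420*(28 - 22/5) = 1/17 + 420*(118/5) = 1/17 + 9912 = 168505/17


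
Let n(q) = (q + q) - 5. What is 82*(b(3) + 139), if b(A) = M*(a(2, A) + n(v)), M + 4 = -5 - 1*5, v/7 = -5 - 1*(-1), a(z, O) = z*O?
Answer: 74538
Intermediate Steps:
a(z, O) = O*z
v = -28 (v = 7*(-5 - 1*(-1)) = 7*(-5 + 1) = 7*(-4) = -28)
n(q) = -5 + 2*q (n(q) = 2*q - 5 = -5 + 2*q)
M = -14 (M = -4 + (-5 - 1*5) = -4 + (-5 - 5) = -4 - 10 = -14)
b(A) = 854 - 28*A (b(A) = -14*(A*2 + (-5 + 2*(-28))) = -14*(2*A + (-5 - 56)) = -14*(2*A - 61) = -14*(-61 + 2*A) = 854 - 28*A)
82*(b(3) + 139) = 82*((854 - 28*3) + 139) = 82*((854 - 84) + 139) = 82*(770 + 139) = 82*909 = 74538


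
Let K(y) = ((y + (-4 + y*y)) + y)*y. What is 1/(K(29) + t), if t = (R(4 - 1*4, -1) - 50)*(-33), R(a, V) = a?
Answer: 1/27605 ≈ 3.6225e-5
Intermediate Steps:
t = 1650 (t = ((4 - 1*4) - 50)*(-33) = ((4 - 4) - 50)*(-33) = (0 - 50)*(-33) = -50*(-33) = 1650)
K(y) = y*(-4 + y² + 2*y) (K(y) = ((y + (-4 + y²)) + y)*y = ((-4 + y + y²) + y)*y = (-4 + y² + 2*y)*y = y*(-4 + y² + 2*y))
1/(K(29) + t) = 1/(29*(-4 + 29² + 2*29) + 1650) = 1/(29*(-4 + 841 + 58) + 1650) = 1/(29*895 + 1650) = 1/(25955 + 1650) = 1/27605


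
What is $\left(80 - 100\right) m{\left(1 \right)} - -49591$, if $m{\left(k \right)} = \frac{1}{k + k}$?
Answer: $49581$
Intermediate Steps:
$m{\left(k \right)} = \frac{1}{2 k}$
$\left(80 - 100\right) m{\left(1 \right)} - -49591 = \left(80 - 100\right) \frac{1}{2 \cdot 1} - -49591 = - 20 \cdot \frac{1}{2} \cdot 1 + 49591 = \left(-20\right) \frac{1}{2} + 49591 = -10 + 49591 = 49581$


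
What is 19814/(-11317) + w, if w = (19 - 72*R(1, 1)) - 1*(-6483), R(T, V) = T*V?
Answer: 72748496/11317 ≈ 6428.3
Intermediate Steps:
w = 6430 (w = (19 - 72) - 1*(-6483) = (19 - 72*1) + 6483 = (19 - 72) + 6483 = -53 + 6483 = 6430)
19814/(-11317) + w = 19814/(-11317) + 6430 = 19814*(-1/11317) + 6430 = -19814/11317 + 6430 = 72748496/11317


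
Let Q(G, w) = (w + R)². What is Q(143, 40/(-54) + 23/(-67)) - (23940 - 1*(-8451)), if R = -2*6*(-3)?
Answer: -102009367502/3272481 ≈ -31172.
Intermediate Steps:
R = 36 (R = -12*(-3) = 36)
Q(G, w) = (36 + w)² (Q(G, w) = (w + 36)² = (36 + w)²)
Q(143, 40/(-54) + 23/(-67)) - (23940 - 1*(-8451)) = (36 + (40/(-54) + 23/(-67)))² - (23940 - 1*(-8451)) = (36 + (40*(-1/54) + 23*(-1/67)))² - (23940 + 8451) = (36 + (-20/27 - 23/67))² - 1*32391 = (36 - 1961/1809)² - 32391 = (63163/1809)² - 32391 = 3989564569/3272481 - 32391 = -102009367502/3272481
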